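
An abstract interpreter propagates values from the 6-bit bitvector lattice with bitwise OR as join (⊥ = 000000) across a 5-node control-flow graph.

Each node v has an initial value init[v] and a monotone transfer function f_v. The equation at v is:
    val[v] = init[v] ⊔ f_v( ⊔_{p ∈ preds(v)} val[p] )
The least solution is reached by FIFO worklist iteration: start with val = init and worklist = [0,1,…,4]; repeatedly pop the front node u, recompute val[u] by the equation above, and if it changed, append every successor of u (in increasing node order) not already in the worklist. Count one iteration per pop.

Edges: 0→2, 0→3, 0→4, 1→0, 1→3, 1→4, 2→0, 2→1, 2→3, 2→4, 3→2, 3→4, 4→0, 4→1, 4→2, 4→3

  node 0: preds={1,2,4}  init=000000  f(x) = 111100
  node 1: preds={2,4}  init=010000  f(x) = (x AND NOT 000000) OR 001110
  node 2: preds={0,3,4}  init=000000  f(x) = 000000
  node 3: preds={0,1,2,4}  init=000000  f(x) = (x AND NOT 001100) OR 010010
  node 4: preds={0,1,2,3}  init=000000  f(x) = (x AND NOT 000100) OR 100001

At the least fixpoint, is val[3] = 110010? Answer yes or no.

no

Trace (12 dequeues):
  [1] u=0 | in 010000 | out 111100 | prev 000000 | push {}
  [2] u=1 | in 000000 | out 011110 | prev 010000 | push {0}
  [3] u=2 | in 111100 | out 000000 | ==
  [4] u=3 | in 111110 | out 110010 | prev 000000 | push {2}
  [5] u=4 | in 111110 | out 111011 | prev 000000 | push {1,3}
  [6] u=0 | in 111111 | out 111100 | ==
  [7] u=2 | in 111111 | out 000000 | ==
  [8] u=1 | in 111011 | out 111111 | prev 011110 | push {0,4}
  [9] u=3 | in 111111 | out 110011 | prev 110010 | push {2}
  [10] u=0 | in 111111 | out 111100 | ==
  [11] u=4 | in 111111 | out 111011 | ==
  [12] u=2 | in 111111 | out 000000 | ==

Converged values:
  [0] 111100
  [1] 111111
  [2] 000000
  [3] 110011
  [4] 111011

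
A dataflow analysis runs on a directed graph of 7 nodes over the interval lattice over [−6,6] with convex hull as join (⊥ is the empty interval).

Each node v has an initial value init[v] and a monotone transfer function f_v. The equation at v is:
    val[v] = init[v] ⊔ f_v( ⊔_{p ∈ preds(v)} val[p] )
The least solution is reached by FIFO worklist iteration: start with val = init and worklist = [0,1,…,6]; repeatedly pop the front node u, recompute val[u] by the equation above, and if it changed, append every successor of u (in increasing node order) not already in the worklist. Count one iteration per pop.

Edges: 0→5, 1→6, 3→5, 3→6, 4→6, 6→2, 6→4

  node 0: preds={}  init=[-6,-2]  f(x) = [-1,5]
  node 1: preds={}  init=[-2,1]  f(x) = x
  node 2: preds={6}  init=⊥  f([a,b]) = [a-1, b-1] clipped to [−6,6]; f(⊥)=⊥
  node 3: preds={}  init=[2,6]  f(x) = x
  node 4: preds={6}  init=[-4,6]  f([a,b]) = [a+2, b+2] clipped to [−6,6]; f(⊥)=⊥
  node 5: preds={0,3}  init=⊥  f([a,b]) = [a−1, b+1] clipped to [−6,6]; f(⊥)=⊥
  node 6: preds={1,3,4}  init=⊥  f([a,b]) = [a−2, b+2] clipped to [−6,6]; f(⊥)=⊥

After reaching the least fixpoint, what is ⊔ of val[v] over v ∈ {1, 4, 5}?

[-6,6]

Worklist (9 pops):
  #1 pop 0: in=⊥ → [-6,5] (was [-6,-2]); enqueue []
  #2 pop 1: in=⊥ → [-2,1] (no change)
  #3 pop 2: in=⊥ → ⊥ (no change)
  #4 pop 3: in=⊥ → [2,6] (no change)
  #5 pop 4: in=⊥ → [-4,6] (no change)
  #6 pop 5: in=[-6,6] → [-6,6] (was ⊥); enqueue []
  #7 pop 6: in=[-4,6] → [-6,6] (was ⊥); enqueue [2,4]
  #8 pop 2: in=[-6,6] → [-6,5] (was ⊥); enqueue []
  #9 pop 4: in=[-6,6] → [-4,6] (no change)

Fixpoint:
  val[0] = [-6,5]
  val[1] = [-2,1]
  val[2] = [-6,5]
  val[3] = [2,6]
  val[4] = [-4,6]
  val[5] = [-6,6]
  val[6] = [-6,6]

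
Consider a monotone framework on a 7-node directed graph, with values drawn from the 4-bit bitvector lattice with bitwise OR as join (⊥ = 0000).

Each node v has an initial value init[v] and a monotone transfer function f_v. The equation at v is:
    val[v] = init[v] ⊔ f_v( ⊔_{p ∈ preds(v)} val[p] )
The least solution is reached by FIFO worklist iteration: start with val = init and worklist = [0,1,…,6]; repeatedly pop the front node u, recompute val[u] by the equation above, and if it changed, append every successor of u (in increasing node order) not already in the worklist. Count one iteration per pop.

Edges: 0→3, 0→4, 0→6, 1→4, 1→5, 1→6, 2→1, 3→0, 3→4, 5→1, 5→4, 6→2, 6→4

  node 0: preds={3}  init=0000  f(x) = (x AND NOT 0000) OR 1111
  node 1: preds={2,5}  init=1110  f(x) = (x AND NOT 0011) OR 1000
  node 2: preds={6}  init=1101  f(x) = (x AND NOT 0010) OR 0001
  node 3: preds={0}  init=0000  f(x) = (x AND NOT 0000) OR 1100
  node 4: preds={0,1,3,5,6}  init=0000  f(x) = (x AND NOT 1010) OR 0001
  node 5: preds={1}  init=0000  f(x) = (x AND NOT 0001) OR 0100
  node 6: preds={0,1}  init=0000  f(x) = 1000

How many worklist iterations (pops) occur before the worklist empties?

Trace (11 dequeues):
  [1] u=0 | in 0000 | out 1111 | prev 0000 | push {}
  [2] u=1 | in 1101 | out 1110 | ==
  [3] u=2 | in 0000 | out 1101 | ==
  [4] u=3 | in 1111 | out 1111 | prev 0000 | push {0}
  [5] u=4 | in 1111 | out 0101 | prev 0000 | push {}
  [6] u=5 | in 1110 | out 1110 | prev 0000 | push {1,4}
  [7] u=6 | in 1111 | out 1000 | prev 0000 | push {2}
  [8] u=0 | in 1111 | out 1111 | ==
  [9] u=1 | in 1111 | out 1110 | ==
  [10] u=4 | in 1111 | out 0101 | ==
  [11] u=2 | in 1000 | out 1101 | ==

Converged values:
  [0] 1111
  [1] 1110
  [2] 1101
  [3] 1111
  [4] 0101
  [5] 1110
  [6] 1000

11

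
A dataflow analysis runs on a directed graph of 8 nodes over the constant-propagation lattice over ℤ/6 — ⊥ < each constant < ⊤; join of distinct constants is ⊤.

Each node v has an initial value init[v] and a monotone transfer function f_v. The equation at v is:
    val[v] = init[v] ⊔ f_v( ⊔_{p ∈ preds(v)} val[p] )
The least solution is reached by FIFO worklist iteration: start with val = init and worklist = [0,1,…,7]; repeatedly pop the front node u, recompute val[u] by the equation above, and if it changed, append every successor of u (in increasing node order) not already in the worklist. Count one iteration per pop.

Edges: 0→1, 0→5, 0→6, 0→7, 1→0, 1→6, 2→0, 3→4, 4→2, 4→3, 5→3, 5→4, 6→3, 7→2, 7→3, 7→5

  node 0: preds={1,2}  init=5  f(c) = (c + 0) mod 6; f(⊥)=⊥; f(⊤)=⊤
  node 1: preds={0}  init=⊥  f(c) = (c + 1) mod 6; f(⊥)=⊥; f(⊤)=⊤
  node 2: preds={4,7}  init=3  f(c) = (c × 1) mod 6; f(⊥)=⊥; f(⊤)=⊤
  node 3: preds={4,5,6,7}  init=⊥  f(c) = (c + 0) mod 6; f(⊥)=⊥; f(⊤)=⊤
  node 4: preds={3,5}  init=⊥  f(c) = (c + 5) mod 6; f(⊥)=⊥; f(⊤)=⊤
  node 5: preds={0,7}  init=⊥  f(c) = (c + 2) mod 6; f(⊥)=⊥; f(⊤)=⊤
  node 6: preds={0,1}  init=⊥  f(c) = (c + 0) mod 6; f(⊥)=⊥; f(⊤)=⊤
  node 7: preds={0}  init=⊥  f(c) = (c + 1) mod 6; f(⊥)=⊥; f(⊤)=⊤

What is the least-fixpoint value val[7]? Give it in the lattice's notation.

⊤

Iteration log — 15 steps:
  step 1. node 0  ⊔preds=3  new=⊤  old=5  +wl: 
  step 2. node 1  ⊔preds=⊤  new=⊤  old=⊥  +wl: 0
  step 3. node 2  ⊔preds=⊥  new=3  stable
  step 4. node 3  ⊔preds=⊥  new=⊥  stable
  step 5. node 4  ⊔preds=⊥  new=⊥  stable
  step 6. node 5  ⊔preds=⊤  new=⊤  old=⊥  +wl: 3,4
  step 7. node 6  ⊔preds=⊤  new=⊤  old=⊥  +wl: 
  step 8. node 7  ⊔preds=⊤  new=⊤  old=⊥  +wl: 2,5
  step 9. node 0  ⊔preds=⊤  new=⊤  stable
  step 10. node 3  ⊔preds=⊤  new=⊤  old=⊥  +wl: 
  step 11. node 4  ⊔preds=⊤  new=⊤  old=⊥  +wl: 3
  step 12. node 2  ⊔preds=⊤  new=⊤  old=3  +wl: 0
  step 13. node 5  ⊔preds=⊤  new=⊤  stable
  step 14. node 3  ⊔preds=⊤  new=⊤  stable
  step 15. node 0  ⊔preds=⊤  new=⊤  stable

Least fixpoint reached:
  node 0: ⊤
  node 1: ⊤
  node 2: ⊤
  node 3: ⊤
  node 4: ⊤
  node 5: ⊤
  node 6: ⊤
  node 7: ⊤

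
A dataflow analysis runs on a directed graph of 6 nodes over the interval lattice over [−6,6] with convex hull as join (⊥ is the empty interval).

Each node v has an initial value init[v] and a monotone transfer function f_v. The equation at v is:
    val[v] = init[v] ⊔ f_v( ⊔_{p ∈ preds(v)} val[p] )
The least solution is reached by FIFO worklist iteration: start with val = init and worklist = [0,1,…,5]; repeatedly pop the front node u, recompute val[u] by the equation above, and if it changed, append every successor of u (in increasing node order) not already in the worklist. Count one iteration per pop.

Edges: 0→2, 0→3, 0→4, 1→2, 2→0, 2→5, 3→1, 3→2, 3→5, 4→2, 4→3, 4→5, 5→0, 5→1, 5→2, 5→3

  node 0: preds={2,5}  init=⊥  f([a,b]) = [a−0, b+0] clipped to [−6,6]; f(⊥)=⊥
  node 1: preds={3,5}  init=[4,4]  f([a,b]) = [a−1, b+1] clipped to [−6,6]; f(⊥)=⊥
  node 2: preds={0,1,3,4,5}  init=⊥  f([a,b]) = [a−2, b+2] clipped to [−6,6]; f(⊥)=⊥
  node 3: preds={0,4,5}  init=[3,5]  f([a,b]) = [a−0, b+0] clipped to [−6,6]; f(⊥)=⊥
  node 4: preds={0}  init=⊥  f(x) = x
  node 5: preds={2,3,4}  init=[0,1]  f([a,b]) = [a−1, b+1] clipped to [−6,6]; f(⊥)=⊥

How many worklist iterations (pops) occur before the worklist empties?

22

Iteration log — 22 steps:
  step 1. node 0  ⊔preds=[0,1]  new=[0,1]  old=⊥  +wl: 
  step 2. node 1  ⊔preds=[0,5]  new=[-1,6]  old=[4,4]  +wl: 
  step 3. node 2  ⊔preds=[-1,6]  new=[-3,6]  old=⊥  +wl: 0
  step 4. node 3  ⊔preds=[0,1]  new=[0,5]  old=[3,5]  +wl: 1,2
  step 5. node 4  ⊔preds=[0,1]  new=[0,1]  old=⊥  +wl: 3
  step 6. node 5  ⊔preds=[-3,6]  new=[-4,6]  old=[0,1]  +wl: 
  step 7. node 0  ⊔preds=[-4,6]  new=[-4,6]  old=[0,1]  +wl: 4
  step 8. node 1  ⊔preds=[-4,6]  new=[-5,6]  old=[-1,6]  +wl: 
  step 9. node 2  ⊔preds=[-5,6]  new=[-6,6]  old=[-3,6]  +wl: 0,5
  step 10. node 3  ⊔preds=[-4,6]  new=[-4,6]  old=[0,5]  +wl: 1,2
  step 11. node 4  ⊔preds=[-4,6]  new=[-4,6]  old=[0,1]  +wl: 3
  step 12. node 0  ⊔preds=[-6,6]  new=[-6,6]  old=[-4,6]  +wl: 4
  step 13. node 5  ⊔preds=[-6,6]  new=[-6,6]  old=[-4,6]  +wl: 0
  step 14. node 1  ⊔preds=[-6,6]  new=[-6,6]  old=[-5,6]  +wl: 
  step 15. node 2  ⊔preds=[-6,6]  new=[-6,6]  stable
  step 16. node 3  ⊔preds=[-6,6]  new=[-6,6]  old=[-4,6]  +wl: 1,2,5
  step 17. node 4  ⊔preds=[-6,6]  new=[-6,6]  old=[-4,6]  +wl: 3
  step 18. node 0  ⊔preds=[-6,6]  new=[-6,6]  stable
  step 19. node 1  ⊔preds=[-6,6]  new=[-6,6]  stable
  step 20. node 2  ⊔preds=[-6,6]  new=[-6,6]  stable
  step 21. node 5  ⊔preds=[-6,6]  new=[-6,6]  stable
  step 22. node 3  ⊔preds=[-6,6]  new=[-6,6]  stable

Least fixpoint reached:
  node 0: [-6,6]
  node 1: [-6,6]
  node 2: [-6,6]
  node 3: [-6,6]
  node 4: [-6,6]
  node 5: [-6,6]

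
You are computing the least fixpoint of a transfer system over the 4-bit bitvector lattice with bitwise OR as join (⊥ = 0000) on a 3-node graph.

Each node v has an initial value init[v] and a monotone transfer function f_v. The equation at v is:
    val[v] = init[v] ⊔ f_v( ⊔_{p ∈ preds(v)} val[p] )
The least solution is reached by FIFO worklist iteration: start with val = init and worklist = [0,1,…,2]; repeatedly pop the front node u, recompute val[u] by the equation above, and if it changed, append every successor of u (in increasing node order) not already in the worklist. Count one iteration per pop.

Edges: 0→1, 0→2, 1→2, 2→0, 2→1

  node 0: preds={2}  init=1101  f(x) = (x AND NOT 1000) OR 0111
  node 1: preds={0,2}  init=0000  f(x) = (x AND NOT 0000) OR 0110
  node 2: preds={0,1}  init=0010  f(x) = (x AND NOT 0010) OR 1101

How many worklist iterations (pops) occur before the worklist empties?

5

Worklist (5 pops):
  #1 pop 0: in=0010 → 1111 (was 1101); enqueue []
  #2 pop 1: in=1111 → 1111 (was 0000); enqueue []
  #3 pop 2: in=1111 → 1111 (was 0010); enqueue [0,1]
  #4 pop 0: in=1111 → 1111 (no change)
  #5 pop 1: in=1111 → 1111 (no change)

Fixpoint:
  val[0] = 1111
  val[1] = 1111
  val[2] = 1111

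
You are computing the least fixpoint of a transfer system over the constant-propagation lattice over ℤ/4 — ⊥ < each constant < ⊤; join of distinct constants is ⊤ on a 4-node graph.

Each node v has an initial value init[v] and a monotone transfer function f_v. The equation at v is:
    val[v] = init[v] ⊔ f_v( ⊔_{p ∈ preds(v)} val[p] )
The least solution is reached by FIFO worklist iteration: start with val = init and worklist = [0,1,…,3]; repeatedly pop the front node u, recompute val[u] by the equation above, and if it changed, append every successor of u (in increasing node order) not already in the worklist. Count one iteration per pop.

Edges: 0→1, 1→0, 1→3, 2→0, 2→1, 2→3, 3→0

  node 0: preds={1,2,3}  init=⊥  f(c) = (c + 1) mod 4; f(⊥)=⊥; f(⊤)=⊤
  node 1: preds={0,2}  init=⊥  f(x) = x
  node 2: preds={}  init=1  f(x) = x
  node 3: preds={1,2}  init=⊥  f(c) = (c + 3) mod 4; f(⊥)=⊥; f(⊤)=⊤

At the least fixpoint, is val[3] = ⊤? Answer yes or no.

yes

Trace (6 dequeues):
  [1] u=0 | in 1 | out 2 | prev ⊥ | push {}
  [2] u=1 | in ⊤ | out ⊤ | prev ⊥ | push {0}
  [3] u=2 | in ⊥ | out 1 | ==
  [4] u=3 | in ⊤ | out ⊤ | prev ⊥ | push {}
  [5] u=0 | in ⊤ | out ⊤ | prev 2 | push {1}
  [6] u=1 | in ⊤ | out ⊤ | ==

Converged values:
  [0] ⊤
  [1] ⊤
  [2] 1
  [3] ⊤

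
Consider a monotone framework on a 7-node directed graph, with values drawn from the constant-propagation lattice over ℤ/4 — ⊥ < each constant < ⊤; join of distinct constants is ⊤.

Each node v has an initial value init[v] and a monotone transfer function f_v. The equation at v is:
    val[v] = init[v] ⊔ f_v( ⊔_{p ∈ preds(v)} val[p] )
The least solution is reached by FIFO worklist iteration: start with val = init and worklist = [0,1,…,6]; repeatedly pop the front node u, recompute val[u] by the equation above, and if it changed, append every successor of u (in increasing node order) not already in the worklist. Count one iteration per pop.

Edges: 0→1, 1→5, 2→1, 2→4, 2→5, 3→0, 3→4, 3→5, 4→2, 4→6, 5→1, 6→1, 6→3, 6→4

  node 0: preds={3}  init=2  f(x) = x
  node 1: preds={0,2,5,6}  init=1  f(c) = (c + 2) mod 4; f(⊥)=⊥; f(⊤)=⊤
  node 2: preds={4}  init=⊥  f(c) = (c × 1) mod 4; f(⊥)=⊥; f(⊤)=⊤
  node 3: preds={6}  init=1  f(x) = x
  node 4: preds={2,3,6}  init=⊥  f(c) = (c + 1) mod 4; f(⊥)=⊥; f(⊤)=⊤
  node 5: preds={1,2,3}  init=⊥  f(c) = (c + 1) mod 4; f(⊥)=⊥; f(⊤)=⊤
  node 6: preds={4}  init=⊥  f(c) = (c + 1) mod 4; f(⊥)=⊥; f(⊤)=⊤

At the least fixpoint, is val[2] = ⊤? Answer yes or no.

yes

Iteration log — 19 steps:
  step 1. node 0  ⊔preds=1  new=⊤  old=2  +wl: 
  step 2. node 1  ⊔preds=⊤  new=⊤  old=1  +wl: 
  step 3. node 2  ⊔preds=⊥  new=⊥  stable
  step 4. node 3  ⊔preds=⊥  new=1  stable
  step 5. node 4  ⊔preds=1  new=2  old=⊥  +wl: 2
  step 6. node 5  ⊔preds=⊤  new=⊤  old=⊥  +wl: 1
  step 7. node 6  ⊔preds=2  new=3  old=⊥  +wl: 3,4
  step 8. node 2  ⊔preds=2  new=2  old=⊥  +wl: 5
  step 9. node 1  ⊔preds=⊤  new=⊤  stable
  step 10. node 3  ⊔preds=3  new=⊤  old=1  +wl: 0
  step 11. node 4  ⊔preds=⊤  new=⊤  old=2  +wl: 2,6
  step 12. node 5  ⊔preds=⊤  new=⊤  stable
  step 13. node 0  ⊔preds=⊤  new=⊤  stable
  step 14. node 2  ⊔preds=⊤  new=⊤  old=2  +wl: 1,4,5
  step 15. node 6  ⊔preds=⊤  new=⊤  old=3  +wl: 3
  step 16. node 1  ⊔preds=⊤  new=⊤  stable
  step 17. node 4  ⊔preds=⊤  new=⊤  stable
  step 18. node 5  ⊔preds=⊤  new=⊤  stable
  step 19. node 3  ⊔preds=⊤  new=⊤  stable

Least fixpoint reached:
  node 0: ⊤
  node 1: ⊤
  node 2: ⊤
  node 3: ⊤
  node 4: ⊤
  node 5: ⊤
  node 6: ⊤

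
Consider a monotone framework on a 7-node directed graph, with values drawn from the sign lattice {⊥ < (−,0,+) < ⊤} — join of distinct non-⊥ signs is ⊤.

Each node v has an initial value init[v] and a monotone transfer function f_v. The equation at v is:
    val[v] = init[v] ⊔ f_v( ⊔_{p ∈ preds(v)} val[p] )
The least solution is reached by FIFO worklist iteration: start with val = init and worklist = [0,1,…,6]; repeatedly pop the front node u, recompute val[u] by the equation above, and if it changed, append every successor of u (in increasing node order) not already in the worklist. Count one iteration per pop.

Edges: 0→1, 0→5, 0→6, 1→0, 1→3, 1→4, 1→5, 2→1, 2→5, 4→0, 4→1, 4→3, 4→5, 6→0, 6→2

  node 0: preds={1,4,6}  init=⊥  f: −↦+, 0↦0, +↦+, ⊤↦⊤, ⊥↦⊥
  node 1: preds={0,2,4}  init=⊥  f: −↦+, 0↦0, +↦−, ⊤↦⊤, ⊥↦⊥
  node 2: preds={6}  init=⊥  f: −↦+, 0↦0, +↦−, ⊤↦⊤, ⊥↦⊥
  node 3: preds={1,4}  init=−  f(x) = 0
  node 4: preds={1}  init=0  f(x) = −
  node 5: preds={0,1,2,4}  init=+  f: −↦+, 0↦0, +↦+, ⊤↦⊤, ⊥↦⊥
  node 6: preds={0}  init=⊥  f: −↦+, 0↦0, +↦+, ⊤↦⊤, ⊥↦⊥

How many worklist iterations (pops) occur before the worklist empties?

19

Worklist (19 pops):
  #1 pop 0: in=0 → 0 (was ⊥); enqueue []
  #2 pop 1: in=0 → 0 (was ⊥); enqueue [0]
  #3 pop 2: in=⊥ → ⊥ (no change)
  #4 pop 3: in=0 → ⊤ (was −); enqueue []
  #5 pop 4: in=0 → ⊤ (was 0); enqueue [1,3]
  #6 pop 5: in=⊤ → ⊤ (was +); enqueue []
  #7 pop 6: in=0 → 0 (was ⊥); enqueue [2]
  #8 pop 0: in=⊤ → ⊤ (was 0); enqueue [5,6]
  #9 pop 1: in=⊤ → ⊤ (was 0); enqueue [0,4]
  #10 pop 3: in=⊤ → ⊤ (no change)
  #11 pop 2: in=0 → 0 (was ⊥); enqueue [1]
  #12 pop 5: in=⊤ → ⊤ (no change)
  #13 pop 6: in=⊤ → ⊤ (was 0); enqueue [2]
  #14 pop 0: in=⊤ → ⊤ (no change)
  #15 pop 4: in=⊤ → ⊤ (no change)
  #16 pop 1: in=⊤ → ⊤ (no change)
  #17 pop 2: in=⊤ → ⊤ (was 0); enqueue [1,5]
  #18 pop 1: in=⊤ → ⊤ (no change)
  #19 pop 5: in=⊤ → ⊤ (no change)

Fixpoint:
  val[0] = ⊤
  val[1] = ⊤
  val[2] = ⊤
  val[3] = ⊤
  val[4] = ⊤
  val[5] = ⊤
  val[6] = ⊤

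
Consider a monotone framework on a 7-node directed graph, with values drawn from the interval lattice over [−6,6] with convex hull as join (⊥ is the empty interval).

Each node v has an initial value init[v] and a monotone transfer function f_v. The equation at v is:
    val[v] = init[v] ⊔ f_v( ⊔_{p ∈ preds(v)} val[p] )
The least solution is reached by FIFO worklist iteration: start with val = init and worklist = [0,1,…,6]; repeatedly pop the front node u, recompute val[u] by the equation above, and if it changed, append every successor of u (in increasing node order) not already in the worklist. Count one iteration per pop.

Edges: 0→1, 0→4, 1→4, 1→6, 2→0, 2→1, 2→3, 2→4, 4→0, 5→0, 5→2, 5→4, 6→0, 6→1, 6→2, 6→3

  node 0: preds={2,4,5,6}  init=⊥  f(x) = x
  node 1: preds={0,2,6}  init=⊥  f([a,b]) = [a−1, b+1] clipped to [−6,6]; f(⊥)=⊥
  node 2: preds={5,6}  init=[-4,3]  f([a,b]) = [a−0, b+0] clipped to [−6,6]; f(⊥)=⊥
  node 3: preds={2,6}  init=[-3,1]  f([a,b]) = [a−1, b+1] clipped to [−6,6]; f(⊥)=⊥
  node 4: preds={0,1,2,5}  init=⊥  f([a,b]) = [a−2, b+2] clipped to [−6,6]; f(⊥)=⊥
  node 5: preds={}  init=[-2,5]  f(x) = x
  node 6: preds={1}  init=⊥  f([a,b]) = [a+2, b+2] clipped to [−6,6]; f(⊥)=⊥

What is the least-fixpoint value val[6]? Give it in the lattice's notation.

[-4,6]

Iteration log — 17 steps:
  step 1. node 0  ⊔preds=[-4,5]  new=[-4,5]  old=⊥  +wl: 
  step 2. node 1  ⊔preds=[-4,5]  new=[-5,6]  old=⊥  +wl: 
  step 3. node 2  ⊔preds=[-2,5]  new=[-4,5]  old=[-4,3]  +wl: 0,1
  step 4. node 3  ⊔preds=[-4,5]  new=[-5,6]  old=[-3,1]  +wl: 
  step 5. node 4  ⊔preds=[-5,6]  new=[-6,6]  old=⊥  +wl: 
  step 6. node 5  ⊔preds=⊥  new=[-2,5]  stable
  step 7. node 6  ⊔preds=[-5,6]  new=[-3,6]  old=⊥  +wl: 2,3
  step 8. node 0  ⊔preds=[-6,6]  new=[-6,6]  old=[-4,5]  +wl: 4
  step 9. node 1  ⊔preds=[-6,6]  new=[-6,6]  old=[-5,6]  +wl: 6
  step 10. node 2  ⊔preds=[-3,6]  new=[-4,6]  old=[-4,5]  +wl: 0,1
  step 11. node 3  ⊔preds=[-4,6]  new=[-5,6]  stable
  step 12. node 4  ⊔preds=[-6,6]  new=[-6,6]  stable
  step 13. node 6  ⊔preds=[-6,6]  new=[-4,6]  old=[-3,6]  +wl: 2,3
  step 14. node 0  ⊔preds=[-6,6]  new=[-6,6]  stable
  step 15. node 1  ⊔preds=[-6,6]  new=[-6,6]  stable
  step 16. node 2  ⊔preds=[-4,6]  new=[-4,6]  stable
  step 17. node 3  ⊔preds=[-4,6]  new=[-5,6]  stable

Least fixpoint reached:
  node 0: [-6,6]
  node 1: [-6,6]
  node 2: [-4,6]
  node 3: [-5,6]
  node 4: [-6,6]
  node 5: [-2,5]
  node 6: [-4,6]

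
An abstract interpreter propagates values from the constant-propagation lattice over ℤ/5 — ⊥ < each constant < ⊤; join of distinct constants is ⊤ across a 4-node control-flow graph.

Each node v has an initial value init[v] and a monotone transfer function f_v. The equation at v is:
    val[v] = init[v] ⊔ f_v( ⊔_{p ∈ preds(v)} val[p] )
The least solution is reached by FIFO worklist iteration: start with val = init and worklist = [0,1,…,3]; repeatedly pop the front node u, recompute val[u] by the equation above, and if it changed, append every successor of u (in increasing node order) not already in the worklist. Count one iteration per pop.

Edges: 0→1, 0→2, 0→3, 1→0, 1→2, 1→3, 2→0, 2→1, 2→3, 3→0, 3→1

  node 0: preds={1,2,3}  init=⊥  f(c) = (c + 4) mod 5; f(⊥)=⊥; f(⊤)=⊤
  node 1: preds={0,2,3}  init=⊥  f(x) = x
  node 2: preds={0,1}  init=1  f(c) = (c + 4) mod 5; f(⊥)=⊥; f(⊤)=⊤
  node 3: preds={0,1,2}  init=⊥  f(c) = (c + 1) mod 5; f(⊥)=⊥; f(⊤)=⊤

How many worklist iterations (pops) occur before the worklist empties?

8

Trace (8 dequeues):
  [1] u=0 | in 1 | out 0 | prev ⊥ | push {}
  [2] u=1 | in ⊤ | out ⊤ | prev ⊥ | push {0}
  [3] u=2 | in ⊤ | out ⊤ | prev 1 | push {1}
  [4] u=3 | in ⊤ | out ⊤ | prev ⊥ | push {}
  [5] u=0 | in ⊤ | out ⊤ | prev 0 | push {2,3}
  [6] u=1 | in ⊤ | out ⊤ | ==
  [7] u=2 | in ⊤ | out ⊤ | ==
  [8] u=3 | in ⊤ | out ⊤ | ==

Converged values:
  [0] ⊤
  [1] ⊤
  [2] ⊤
  [3] ⊤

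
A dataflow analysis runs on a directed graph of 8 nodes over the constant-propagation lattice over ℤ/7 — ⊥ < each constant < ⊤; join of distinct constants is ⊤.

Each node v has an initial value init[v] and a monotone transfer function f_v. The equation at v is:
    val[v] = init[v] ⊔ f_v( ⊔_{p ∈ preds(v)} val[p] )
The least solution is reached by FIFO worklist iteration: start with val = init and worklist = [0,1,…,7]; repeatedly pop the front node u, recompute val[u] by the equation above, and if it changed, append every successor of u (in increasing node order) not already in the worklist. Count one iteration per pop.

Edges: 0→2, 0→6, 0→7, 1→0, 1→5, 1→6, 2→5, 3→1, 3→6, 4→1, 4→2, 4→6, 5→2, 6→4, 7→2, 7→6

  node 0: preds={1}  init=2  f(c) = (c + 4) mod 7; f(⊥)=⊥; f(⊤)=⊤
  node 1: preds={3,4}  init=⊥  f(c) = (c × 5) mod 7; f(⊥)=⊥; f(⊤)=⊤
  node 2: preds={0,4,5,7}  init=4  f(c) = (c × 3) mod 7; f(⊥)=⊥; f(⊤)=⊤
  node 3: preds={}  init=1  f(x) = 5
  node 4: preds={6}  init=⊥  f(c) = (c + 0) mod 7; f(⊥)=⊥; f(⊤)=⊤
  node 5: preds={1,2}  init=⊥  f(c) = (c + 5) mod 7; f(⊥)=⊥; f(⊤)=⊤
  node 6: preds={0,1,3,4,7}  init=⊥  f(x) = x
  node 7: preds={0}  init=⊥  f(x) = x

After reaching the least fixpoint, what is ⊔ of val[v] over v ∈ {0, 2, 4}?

⊤

Worklist (21 pops):
  #1 pop 0: in=⊥ → 2 (no change)
  #2 pop 1: in=1 → 5 (was ⊥); enqueue [0]
  #3 pop 2: in=2 → ⊤ (was 4); enqueue []
  #4 pop 3: in=⊥ → ⊤ (was 1); enqueue [1]
  #5 pop 4: in=⊥ → ⊥ (no change)
  #6 pop 5: in=⊤ → ⊤ (was ⊥); enqueue [2]
  #7 pop 6: in=⊤ → ⊤ (was ⊥); enqueue [4]
  #8 pop 7: in=2 → 2 (was ⊥); enqueue [6]
  #9 pop 0: in=5 → 2 (no change)
  #10 pop 1: in=⊤ → ⊤ (was 5); enqueue [0,5]
  #11 pop 2: in=⊤ → ⊤ (no change)
  #12 pop 4: in=⊤ → ⊤ (was ⊥); enqueue [1,2]
  #13 pop 6: in=⊤ → ⊤ (no change)
  #14 pop 0: in=⊤ → ⊤ (was 2); enqueue [6,7]
  #15 pop 5: in=⊤ → ⊤ (no change)
  #16 pop 1: in=⊤ → ⊤ (no change)
  #17 pop 2: in=⊤ → ⊤ (no change)
  #18 pop 6: in=⊤ → ⊤ (no change)
  #19 pop 7: in=⊤ → ⊤ (was 2); enqueue [2,6]
  #20 pop 2: in=⊤ → ⊤ (no change)
  #21 pop 6: in=⊤ → ⊤ (no change)

Fixpoint:
  val[0] = ⊤
  val[1] = ⊤
  val[2] = ⊤
  val[3] = ⊤
  val[4] = ⊤
  val[5] = ⊤
  val[6] = ⊤
  val[7] = ⊤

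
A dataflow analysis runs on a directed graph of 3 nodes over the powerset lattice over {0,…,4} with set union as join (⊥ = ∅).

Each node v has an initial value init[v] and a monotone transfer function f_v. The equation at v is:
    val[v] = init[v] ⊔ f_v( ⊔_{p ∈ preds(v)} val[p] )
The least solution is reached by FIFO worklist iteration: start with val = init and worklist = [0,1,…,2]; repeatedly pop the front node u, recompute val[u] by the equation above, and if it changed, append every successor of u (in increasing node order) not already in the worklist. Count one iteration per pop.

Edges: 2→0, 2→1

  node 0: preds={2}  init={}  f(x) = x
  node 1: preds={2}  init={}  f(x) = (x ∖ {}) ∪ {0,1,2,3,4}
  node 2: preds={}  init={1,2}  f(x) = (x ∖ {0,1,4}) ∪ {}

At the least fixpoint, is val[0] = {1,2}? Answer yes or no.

Worklist (3 pops):
  #1 pop 0: in={1,2} → {1,2} (was {}); enqueue []
  #2 pop 1: in={1,2} → {0,1,2,3,4} (was {}); enqueue []
  #3 pop 2: in={} → {1,2} (no change)

Fixpoint:
  val[0] = {1,2}
  val[1] = {0,1,2,3,4}
  val[2] = {1,2}

yes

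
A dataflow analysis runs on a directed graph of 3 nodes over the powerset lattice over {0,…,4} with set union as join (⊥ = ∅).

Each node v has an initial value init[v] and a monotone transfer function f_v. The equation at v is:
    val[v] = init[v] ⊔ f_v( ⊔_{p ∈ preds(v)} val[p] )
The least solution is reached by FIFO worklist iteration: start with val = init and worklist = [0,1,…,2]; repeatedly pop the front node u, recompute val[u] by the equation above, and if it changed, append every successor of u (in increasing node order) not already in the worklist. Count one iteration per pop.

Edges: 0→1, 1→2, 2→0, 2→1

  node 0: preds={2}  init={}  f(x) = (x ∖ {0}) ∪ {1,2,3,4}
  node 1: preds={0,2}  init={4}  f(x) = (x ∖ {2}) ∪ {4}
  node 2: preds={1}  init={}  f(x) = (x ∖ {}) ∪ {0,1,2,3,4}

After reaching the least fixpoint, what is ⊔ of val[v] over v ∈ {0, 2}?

Worklist (6 pops):
  #1 pop 0: in={} → {1,2,3,4} (was {}); enqueue []
  #2 pop 1: in={1,2,3,4} → {1,3,4} (was {4}); enqueue []
  #3 pop 2: in={1,3,4} → {0,1,2,3,4} (was {}); enqueue [0,1]
  #4 pop 0: in={0,1,2,3,4} → {1,2,3,4} (no change)
  #5 pop 1: in={0,1,2,3,4} → {0,1,3,4} (was {1,3,4}); enqueue [2]
  #6 pop 2: in={0,1,3,4} → {0,1,2,3,4} (no change)

Fixpoint:
  val[0] = {1,2,3,4}
  val[1] = {0,1,3,4}
  val[2] = {0,1,2,3,4}

{0,1,2,3,4}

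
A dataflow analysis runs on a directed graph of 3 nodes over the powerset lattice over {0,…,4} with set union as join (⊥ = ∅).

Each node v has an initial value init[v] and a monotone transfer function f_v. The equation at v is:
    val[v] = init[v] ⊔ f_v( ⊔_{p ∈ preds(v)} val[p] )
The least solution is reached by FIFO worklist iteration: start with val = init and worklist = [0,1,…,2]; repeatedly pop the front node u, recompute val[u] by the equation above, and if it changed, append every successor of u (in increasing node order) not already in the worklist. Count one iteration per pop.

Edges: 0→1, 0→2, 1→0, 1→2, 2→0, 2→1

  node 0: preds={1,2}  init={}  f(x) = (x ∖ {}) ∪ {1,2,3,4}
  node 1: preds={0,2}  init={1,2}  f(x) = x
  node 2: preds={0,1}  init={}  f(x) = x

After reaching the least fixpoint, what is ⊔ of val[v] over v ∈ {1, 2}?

{1,2,3,4}

Worklist (5 pops):
  #1 pop 0: in={1,2} → {1,2,3,4} (was {}); enqueue []
  #2 pop 1: in={1,2,3,4} → {1,2,3,4} (was {1,2}); enqueue [0]
  #3 pop 2: in={1,2,3,4} → {1,2,3,4} (was {}); enqueue [1]
  #4 pop 0: in={1,2,3,4} → {1,2,3,4} (no change)
  #5 pop 1: in={1,2,3,4} → {1,2,3,4} (no change)

Fixpoint:
  val[0] = {1,2,3,4}
  val[1] = {1,2,3,4}
  val[2] = {1,2,3,4}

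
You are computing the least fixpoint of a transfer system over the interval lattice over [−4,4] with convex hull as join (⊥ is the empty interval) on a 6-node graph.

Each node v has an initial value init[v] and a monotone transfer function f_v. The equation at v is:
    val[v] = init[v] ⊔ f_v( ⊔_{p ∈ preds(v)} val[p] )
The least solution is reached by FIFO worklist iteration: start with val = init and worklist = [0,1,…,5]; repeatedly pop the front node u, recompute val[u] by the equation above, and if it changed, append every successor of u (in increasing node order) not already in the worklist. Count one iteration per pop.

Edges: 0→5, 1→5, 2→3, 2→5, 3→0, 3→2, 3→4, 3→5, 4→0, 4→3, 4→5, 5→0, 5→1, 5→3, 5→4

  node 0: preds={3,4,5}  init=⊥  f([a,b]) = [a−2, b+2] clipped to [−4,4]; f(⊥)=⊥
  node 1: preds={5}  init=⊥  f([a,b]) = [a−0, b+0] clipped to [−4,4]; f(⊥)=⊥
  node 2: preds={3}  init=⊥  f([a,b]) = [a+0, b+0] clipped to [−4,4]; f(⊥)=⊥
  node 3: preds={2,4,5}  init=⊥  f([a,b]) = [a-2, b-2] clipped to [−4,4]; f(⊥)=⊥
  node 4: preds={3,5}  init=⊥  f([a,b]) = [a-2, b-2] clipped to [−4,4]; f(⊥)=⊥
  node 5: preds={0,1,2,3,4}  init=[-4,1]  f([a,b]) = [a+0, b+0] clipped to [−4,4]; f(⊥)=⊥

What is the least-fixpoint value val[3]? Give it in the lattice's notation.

Iteration log — 22 steps:
  step 1. node 0  ⊔preds=[-4,1]  new=[-4,3]  old=⊥  +wl: 
  step 2. node 1  ⊔preds=[-4,1]  new=[-4,1]  old=⊥  +wl: 
  step 3. node 2  ⊔preds=⊥  new=⊥  stable
  step 4. node 3  ⊔preds=[-4,1]  new=[-4,-1]  old=⊥  +wl: 0,2
  step 5. node 4  ⊔preds=[-4,1]  new=[-4,-1]  old=⊥  +wl: 3
  step 6. node 5  ⊔preds=[-4,3]  new=[-4,3]  old=[-4,1]  +wl: 1,4
  step 7. node 0  ⊔preds=[-4,3]  new=[-4,4]  old=[-4,3]  +wl: 5
  step 8. node 2  ⊔preds=[-4,-1]  new=[-4,-1]  old=⊥  +wl: 
  step 9. node 3  ⊔preds=[-4,3]  new=[-4,1]  old=[-4,-1]  +wl: 0,2
  step 10. node 1  ⊔preds=[-4,3]  new=[-4,3]  old=[-4,1]  +wl: 
  step 11. node 4  ⊔preds=[-4,3]  new=[-4,1]  old=[-4,-1]  +wl: 3
  step 12. node 5  ⊔preds=[-4,4]  new=[-4,4]  old=[-4,3]  +wl: 1,4
  step 13. node 0  ⊔preds=[-4,4]  new=[-4,4]  stable
  step 14. node 2  ⊔preds=[-4,1]  new=[-4,1]  old=[-4,-1]  +wl: 5
  step 15. node 3  ⊔preds=[-4,4]  new=[-4,2]  old=[-4,1]  +wl: 0,2
  step 16. node 1  ⊔preds=[-4,4]  new=[-4,4]  old=[-4,3]  +wl: 
  step 17. node 4  ⊔preds=[-4,4]  new=[-4,2]  old=[-4,1]  +wl: 3
  step 18. node 5  ⊔preds=[-4,4]  new=[-4,4]  stable
  step 19. node 0  ⊔preds=[-4,4]  new=[-4,4]  stable
  step 20. node 2  ⊔preds=[-4,2]  new=[-4,2]  old=[-4,1]  +wl: 5
  step 21. node 3  ⊔preds=[-4,4]  new=[-4,2]  stable
  step 22. node 5  ⊔preds=[-4,4]  new=[-4,4]  stable

Least fixpoint reached:
  node 0: [-4,4]
  node 1: [-4,4]
  node 2: [-4,2]
  node 3: [-4,2]
  node 4: [-4,2]
  node 5: [-4,4]

[-4,2]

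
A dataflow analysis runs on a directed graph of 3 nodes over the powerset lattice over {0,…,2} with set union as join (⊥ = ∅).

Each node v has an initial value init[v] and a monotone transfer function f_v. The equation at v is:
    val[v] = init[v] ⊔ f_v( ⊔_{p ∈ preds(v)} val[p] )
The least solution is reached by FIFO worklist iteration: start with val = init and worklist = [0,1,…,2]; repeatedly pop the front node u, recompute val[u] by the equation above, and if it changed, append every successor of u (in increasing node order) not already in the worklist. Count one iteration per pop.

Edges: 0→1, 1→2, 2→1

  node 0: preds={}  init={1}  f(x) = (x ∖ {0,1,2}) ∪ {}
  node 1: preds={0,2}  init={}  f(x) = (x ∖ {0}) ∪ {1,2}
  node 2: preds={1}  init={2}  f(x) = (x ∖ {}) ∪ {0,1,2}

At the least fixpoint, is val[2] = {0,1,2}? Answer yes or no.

Worklist (4 pops):
  #1 pop 0: in={} → {1} (no change)
  #2 pop 1: in={1,2} → {1,2} (was {}); enqueue []
  #3 pop 2: in={1,2} → {0,1,2} (was {2}); enqueue [1]
  #4 pop 1: in={0,1,2} → {1,2} (no change)

Fixpoint:
  val[0] = {1}
  val[1] = {1,2}
  val[2] = {0,1,2}

yes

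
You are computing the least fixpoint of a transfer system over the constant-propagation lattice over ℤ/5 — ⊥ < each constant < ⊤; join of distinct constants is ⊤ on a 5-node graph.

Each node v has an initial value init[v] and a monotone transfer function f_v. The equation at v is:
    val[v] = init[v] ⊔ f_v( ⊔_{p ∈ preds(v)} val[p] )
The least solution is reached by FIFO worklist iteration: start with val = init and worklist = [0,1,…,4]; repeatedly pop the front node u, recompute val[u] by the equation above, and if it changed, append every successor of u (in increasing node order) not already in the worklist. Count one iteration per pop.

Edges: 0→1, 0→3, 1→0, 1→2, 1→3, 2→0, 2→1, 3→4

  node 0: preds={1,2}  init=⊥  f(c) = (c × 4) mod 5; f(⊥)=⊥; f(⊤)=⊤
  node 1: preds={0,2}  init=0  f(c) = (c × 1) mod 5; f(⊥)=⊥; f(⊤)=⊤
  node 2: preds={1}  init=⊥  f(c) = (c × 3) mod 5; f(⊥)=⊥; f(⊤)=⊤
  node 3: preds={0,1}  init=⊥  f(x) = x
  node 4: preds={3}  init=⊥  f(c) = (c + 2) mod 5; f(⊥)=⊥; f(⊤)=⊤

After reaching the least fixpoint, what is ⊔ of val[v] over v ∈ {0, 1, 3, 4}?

Trace (7 dequeues):
  [1] u=0 | in 0 | out 0 | prev ⊥ | push {}
  [2] u=1 | in 0 | out 0 | ==
  [3] u=2 | in 0 | out 0 | prev ⊥ | push {0,1}
  [4] u=3 | in 0 | out 0 | prev ⊥ | push {}
  [5] u=4 | in 0 | out 2 | prev ⊥ | push {}
  [6] u=0 | in 0 | out 0 | ==
  [7] u=1 | in 0 | out 0 | ==

Converged values:
  [0] 0
  [1] 0
  [2] 0
  [3] 0
  [4] 2

⊤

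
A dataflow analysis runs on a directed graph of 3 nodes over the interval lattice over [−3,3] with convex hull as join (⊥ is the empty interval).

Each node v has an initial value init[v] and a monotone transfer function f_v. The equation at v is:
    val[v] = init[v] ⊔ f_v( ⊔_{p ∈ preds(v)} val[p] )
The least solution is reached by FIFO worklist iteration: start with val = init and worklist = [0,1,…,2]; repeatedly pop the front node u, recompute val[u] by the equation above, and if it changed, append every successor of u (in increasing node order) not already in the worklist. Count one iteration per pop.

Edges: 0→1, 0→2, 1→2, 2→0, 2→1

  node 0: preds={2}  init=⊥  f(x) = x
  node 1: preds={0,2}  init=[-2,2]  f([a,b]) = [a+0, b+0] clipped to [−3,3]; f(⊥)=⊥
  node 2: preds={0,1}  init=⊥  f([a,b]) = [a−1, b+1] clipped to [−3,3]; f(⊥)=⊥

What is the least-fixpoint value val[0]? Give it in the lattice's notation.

Worklist (6 pops):
  #1 pop 0: in=⊥ → ⊥ (no change)
  #2 pop 1: in=⊥ → [-2,2] (no change)
  #3 pop 2: in=[-2,2] → [-3,3] (was ⊥); enqueue [0,1]
  #4 pop 0: in=[-3,3] → [-3,3] (was ⊥); enqueue [2]
  #5 pop 1: in=[-3,3] → [-3,3] (was [-2,2]); enqueue []
  #6 pop 2: in=[-3,3] → [-3,3] (no change)

Fixpoint:
  val[0] = [-3,3]
  val[1] = [-3,3]
  val[2] = [-3,3]

[-3,3]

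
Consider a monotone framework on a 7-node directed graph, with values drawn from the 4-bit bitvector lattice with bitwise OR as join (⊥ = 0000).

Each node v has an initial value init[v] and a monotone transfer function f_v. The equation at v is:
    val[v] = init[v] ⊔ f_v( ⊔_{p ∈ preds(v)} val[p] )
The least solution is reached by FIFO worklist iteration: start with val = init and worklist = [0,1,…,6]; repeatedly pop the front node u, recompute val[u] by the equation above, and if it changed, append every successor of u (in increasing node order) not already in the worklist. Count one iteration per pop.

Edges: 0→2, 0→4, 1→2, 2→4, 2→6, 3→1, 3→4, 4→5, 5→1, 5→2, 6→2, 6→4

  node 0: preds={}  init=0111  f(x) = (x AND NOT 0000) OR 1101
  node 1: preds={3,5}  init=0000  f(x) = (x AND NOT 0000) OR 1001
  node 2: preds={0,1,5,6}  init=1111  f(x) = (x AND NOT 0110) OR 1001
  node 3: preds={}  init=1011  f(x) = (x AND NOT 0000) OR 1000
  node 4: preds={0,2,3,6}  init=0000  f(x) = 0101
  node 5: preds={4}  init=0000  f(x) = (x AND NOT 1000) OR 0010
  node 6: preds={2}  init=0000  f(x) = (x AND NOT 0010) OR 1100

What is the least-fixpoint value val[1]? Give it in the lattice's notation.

Iteration log — 10 steps:
  step 1. node 0  ⊔preds=0000  new=1111  old=0111  +wl: 
  step 2. node 1  ⊔preds=1011  new=1011  old=0000  +wl: 
  step 3. node 2  ⊔preds=1111  new=1111  stable
  step 4. node 3  ⊔preds=0000  new=1011  stable
  step 5. node 4  ⊔preds=1111  new=0101  old=0000  +wl: 
  step 6. node 5  ⊔preds=0101  new=0111  old=0000  +wl: 1,2
  step 7. node 6  ⊔preds=1111  new=1101  old=0000  +wl: 4
  step 8. node 1  ⊔preds=1111  new=1111  old=1011  +wl: 
  step 9. node 2  ⊔preds=1111  new=1111  stable
  step 10. node 4  ⊔preds=1111  new=0101  stable

Least fixpoint reached:
  node 0: 1111
  node 1: 1111
  node 2: 1111
  node 3: 1011
  node 4: 0101
  node 5: 0111
  node 6: 1101

1111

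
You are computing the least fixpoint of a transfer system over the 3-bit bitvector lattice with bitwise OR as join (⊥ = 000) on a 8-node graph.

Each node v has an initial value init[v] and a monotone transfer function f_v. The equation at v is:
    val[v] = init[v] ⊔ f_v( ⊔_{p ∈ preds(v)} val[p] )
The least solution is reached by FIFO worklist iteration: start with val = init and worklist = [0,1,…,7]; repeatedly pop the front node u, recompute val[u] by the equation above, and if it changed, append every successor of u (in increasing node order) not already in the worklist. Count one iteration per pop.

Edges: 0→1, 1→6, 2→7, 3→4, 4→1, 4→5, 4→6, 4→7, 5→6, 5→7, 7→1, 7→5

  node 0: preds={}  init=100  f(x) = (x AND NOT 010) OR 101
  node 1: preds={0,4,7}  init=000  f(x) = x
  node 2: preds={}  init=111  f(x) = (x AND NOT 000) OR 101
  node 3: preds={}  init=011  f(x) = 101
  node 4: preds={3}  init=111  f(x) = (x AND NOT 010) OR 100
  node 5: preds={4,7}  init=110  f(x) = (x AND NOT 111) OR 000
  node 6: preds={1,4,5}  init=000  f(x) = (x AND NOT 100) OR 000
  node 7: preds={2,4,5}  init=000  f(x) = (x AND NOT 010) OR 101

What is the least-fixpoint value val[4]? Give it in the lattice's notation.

Iteration log — 10 steps:
  step 1. node 0  ⊔preds=000  new=101  old=100  +wl: 
  step 2. node 1  ⊔preds=111  new=111  old=000  +wl: 
  step 3. node 2  ⊔preds=000  new=111  stable
  step 4. node 3  ⊔preds=000  new=111  old=011  +wl: 
  step 5. node 4  ⊔preds=111  new=111  stable
  step 6. node 5  ⊔preds=111  new=110  stable
  step 7. node 6  ⊔preds=111  new=011  old=000  +wl: 
  step 8. node 7  ⊔preds=111  new=101  old=000  +wl: 1,5
  step 9. node 1  ⊔preds=111  new=111  stable
  step 10. node 5  ⊔preds=111  new=110  stable

Least fixpoint reached:
  node 0: 101
  node 1: 111
  node 2: 111
  node 3: 111
  node 4: 111
  node 5: 110
  node 6: 011
  node 7: 101

111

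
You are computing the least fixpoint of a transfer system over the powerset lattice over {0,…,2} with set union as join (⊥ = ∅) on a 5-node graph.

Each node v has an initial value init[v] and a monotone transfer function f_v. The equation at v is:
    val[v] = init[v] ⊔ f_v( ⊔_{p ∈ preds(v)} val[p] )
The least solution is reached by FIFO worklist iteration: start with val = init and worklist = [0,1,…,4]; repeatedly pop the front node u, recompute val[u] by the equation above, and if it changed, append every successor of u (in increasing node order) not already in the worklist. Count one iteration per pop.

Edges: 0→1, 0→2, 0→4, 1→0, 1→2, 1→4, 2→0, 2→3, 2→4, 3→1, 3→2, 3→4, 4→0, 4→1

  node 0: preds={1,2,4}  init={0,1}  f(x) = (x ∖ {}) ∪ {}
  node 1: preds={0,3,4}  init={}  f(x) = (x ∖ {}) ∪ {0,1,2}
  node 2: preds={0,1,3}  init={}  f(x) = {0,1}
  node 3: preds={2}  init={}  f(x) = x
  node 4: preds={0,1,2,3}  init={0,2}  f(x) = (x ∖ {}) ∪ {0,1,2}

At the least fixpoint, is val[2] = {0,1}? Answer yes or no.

yes

Trace (8 dequeues):
  [1] u=0 | in {0,2} | out {0,1,2} | prev {0,1} | push {}
  [2] u=1 | in {0,1,2} | out {0,1,2} | prev {} | push {0}
  [3] u=2 | in {0,1,2} | out {0,1} | prev {} | push {}
  [4] u=3 | in {0,1} | out {0,1} | prev {} | push {1,2}
  [5] u=4 | in {0,1,2} | out {0,1,2} | prev {0,2} | push {}
  [6] u=0 | in {0,1,2} | out {0,1,2} | ==
  [7] u=1 | in {0,1,2} | out {0,1,2} | ==
  [8] u=2 | in {0,1,2} | out {0,1} | ==

Converged values:
  [0] {0,1,2}
  [1] {0,1,2}
  [2] {0,1}
  [3] {0,1}
  [4] {0,1,2}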